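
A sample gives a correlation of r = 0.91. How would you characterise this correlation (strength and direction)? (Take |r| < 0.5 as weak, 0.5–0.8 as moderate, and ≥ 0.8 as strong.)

strong positive

r = 0.91 > 0 so the relationship is positive.
|r| = 0.91, which falls in the strong range.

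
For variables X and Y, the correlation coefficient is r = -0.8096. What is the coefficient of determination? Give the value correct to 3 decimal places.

r² = (-0.8096)² = 0.655

0.655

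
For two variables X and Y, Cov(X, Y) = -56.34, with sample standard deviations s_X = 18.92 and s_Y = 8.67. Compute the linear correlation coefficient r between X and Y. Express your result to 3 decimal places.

r = Cov(X,Y) / (s_X · s_Y) = -56.34 / (18.92 × 8.67)
  = -56.34 / 164.0364 ≈ -0.343

-0.343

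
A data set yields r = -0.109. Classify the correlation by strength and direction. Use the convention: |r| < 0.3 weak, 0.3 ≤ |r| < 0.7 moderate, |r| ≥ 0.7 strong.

weak negative

r = -0.109 < 0 so the relationship is negative.
|r| = 0.109, which falls in the weak range.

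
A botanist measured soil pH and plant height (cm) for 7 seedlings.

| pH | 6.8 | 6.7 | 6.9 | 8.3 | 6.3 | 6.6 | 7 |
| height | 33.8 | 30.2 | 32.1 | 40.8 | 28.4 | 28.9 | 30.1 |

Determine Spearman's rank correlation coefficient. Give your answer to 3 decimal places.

Rank pH: 4, 3, 5, 7, 1, 2, 6
Rank height: 6, 4, 5, 7, 1, 2, 3
d = rank(pH) − rank(height): -2, -1, 0, 0, 0, 0, 3; Σd² = 14
ρ = 1 − 6Σd² / [n(n²−1)] = 1 − 6×14 / (7×48) = 1 − 84/336 ≈ 0.750

0.750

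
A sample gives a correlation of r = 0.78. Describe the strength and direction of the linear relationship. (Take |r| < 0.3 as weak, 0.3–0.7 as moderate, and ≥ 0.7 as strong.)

r = 0.78 > 0 so the relationship is positive.
|r| = 0.78, which falls in the strong range.

strong positive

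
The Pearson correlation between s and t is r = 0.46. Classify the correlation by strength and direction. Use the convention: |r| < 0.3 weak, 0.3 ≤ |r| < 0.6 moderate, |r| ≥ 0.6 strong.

r = 0.46 > 0 so the relationship is positive.
|r| = 0.46, which falls in the moderate range.

moderate positive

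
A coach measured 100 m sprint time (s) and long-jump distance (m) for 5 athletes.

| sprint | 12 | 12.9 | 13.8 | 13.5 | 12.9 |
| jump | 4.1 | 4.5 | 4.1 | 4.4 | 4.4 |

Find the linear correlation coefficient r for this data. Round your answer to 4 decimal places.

n = 5, Σx = 65.1, Σy = 21.5, Σx² = 849.51, Σy² = 92.59, Σxy = 279.99
nΣxy − ΣxΣy = 1399.95 − 1399.65 = 0.3
nΣx² − (Σx)² = 4247.55 − 4238.01 = 9.54; nΣy² − (Σy)² = 462.95 − 462.25 = 0.7
r = 0.3 / √(9.54 × 0.7) = 0.3 / 2.5842 ≈ 0.1161

0.1161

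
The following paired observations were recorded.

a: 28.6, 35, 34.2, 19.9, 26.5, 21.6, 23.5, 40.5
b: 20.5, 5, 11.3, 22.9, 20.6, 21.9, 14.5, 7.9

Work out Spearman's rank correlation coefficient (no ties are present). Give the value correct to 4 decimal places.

-0.9048

Rank a: 5, 7, 6, 1, 4, 2, 3, 8
Rank b: 5, 1, 3, 8, 6, 7, 4, 2
d = rank(a) − rank(b): 0, 6, 3, -7, -2, -5, -1, 6; Σd² = 160
ρ = 1 − 6Σd² / [n(n²−1)] = 1 − 6×160 / (8×63) = 1 − 960/504 ≈ -0.9048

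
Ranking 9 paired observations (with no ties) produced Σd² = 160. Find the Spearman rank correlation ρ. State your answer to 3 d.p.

ρ = 1 − 6Σd² / [n(n²−1)] = 1 − 6×160 / (9×80)
  = 1 − 960/720 = 1 − 1.3333 ≈ -0.333

-0.333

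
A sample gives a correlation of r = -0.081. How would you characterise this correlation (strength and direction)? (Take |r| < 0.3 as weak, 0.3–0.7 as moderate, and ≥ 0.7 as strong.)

r = -0.081 < 0 so the relationship is negative.
|r| = 0.081, which falls in the weak range.

weak negative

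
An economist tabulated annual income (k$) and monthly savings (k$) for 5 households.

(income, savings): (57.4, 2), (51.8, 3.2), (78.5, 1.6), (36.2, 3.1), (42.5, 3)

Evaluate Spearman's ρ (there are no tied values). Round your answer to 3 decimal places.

Rank income: 4, 3, 5, 1, 2
Rank savings: 2, 5, 1, 4, 3
d = rank(income) − rank(savings): 2, -2, 4, -3, -1; Σd² = 34
ρ = 1 − 6Σd² / [n(n²−1)] = 1 − 6×34 / (5×24) = 1 − 204/120 ≈ -0.700

-0.700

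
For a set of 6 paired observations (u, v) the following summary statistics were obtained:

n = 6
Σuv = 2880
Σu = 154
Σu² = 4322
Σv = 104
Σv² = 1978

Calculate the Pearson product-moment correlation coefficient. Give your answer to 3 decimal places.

r = (nΣuv − ΣuΣv) / √[(nΣu² − (Σu)²)(nΣv² − (Σv)²)]
Numerator: 6×2880 − 154×104 = 1264
Denominator: √[(25932 − 23716)(11868 − 10816)] = √[2216 × 1052] = 1526.8373
r = 1264 / 1526.8373 ≈ 0.828

0.828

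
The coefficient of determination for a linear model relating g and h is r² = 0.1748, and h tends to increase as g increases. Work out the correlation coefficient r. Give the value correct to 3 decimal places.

|r| = √0.1748 = 0.418
The association is positive, so r = 0.418.

0.418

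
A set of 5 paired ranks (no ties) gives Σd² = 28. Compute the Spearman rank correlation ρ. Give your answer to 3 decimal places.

ρ = 1 − 6Σd² / [n(n²−1)] = 1 − 6×28 / (5×24)
  = 1 − 168/120 = 1 − 1.4000 ≈ -0.400

-0.400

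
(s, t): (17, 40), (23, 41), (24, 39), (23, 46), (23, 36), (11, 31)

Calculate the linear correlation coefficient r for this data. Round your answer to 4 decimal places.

0.6716

n = 6, Σs = 121, Σt = 233, Σs² = 2573, Σt² = 9175, Σst = 4786
nΣst − ΣsΣt = 28716 − 28193 = 523
nΣs² − (Σs)² = 15438 − 14641 = 797; nΣt² − (Σt)² = 55050 − 54289 = 761
r = 523 / √(797 × 761) = 523 / 778.7920 ≈ 0.6716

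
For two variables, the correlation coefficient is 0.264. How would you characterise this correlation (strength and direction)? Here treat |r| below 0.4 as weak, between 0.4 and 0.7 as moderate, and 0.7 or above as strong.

r = 0.264 > 0 so the relationship is positive.
|r| = 0.264, which falls in the weak range.

weak positive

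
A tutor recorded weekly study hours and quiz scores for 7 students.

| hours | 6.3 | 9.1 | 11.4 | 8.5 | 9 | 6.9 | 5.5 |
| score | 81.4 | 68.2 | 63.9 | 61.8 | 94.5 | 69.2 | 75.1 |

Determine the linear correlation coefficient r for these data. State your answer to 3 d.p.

n = 7, Σx = 56.7, Σy = 514.1, Σx² = 483.57, Σy² = 38538.55, Σxy = 4128.23
nΣxy − ΣxΣy = 28897.61 − 29149.47 = -251.86
nΣx² − (Σx)² = 3384.99 − 3214.89 = 170.1; nΣy² − (Σy)² = 269769.85 − 264298.81 = 5471.04
r = -251.86 / √(170.1 × 5471.04) = -251.86 / 964.6885 ≈ -0.261

-0.261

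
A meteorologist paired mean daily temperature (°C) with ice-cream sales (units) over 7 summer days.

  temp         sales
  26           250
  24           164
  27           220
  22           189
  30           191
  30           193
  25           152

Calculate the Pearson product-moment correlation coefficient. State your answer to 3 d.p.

0.223

n = 7, Σx = 184, Σy = 1359, Σx² = 4890, Σy² = 270351, Σxy = 35854
nΣxy − ΣxΣy = 250978 − 250056 = 922
nΣx² − (Σx)² = 34230 − 33856 = 374; nΣy² − (Σy)² = 1892457 − 1846881 = 45576
r = 922 / √(374 × 45576) = 922 / 4128.6104 ≈ 0.223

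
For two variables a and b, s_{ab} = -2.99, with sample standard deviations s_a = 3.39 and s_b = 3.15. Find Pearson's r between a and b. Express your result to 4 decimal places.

r = Cov(a,b) / (s_a · s_b) = -2.99 / (3.39 × 3.15)
  = -2.99 / 10.6785 ≈ -0.2800

-0.2800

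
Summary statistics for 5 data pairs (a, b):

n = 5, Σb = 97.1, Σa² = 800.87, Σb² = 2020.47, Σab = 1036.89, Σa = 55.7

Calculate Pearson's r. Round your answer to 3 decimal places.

-0.287

r = (nΣab − ΣaΣb) / √[(nΣa² − (Σa)²)(nΣb² − (Σb)²)]
Numerator: 5×1036.89 − 55.7×97.1 = -224.02
Denominator: √[(4004.35 − 3102.49)(10102.35 − 9428.41)] = √[901.86 × 673.94] = 779.6150
r = -224.02 / 779.6150 ≈ -0.287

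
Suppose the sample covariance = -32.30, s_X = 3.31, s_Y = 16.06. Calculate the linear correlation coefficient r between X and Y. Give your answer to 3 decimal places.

r = Cov(X,Y) / (s_X · s_Y) = -32.30 / (3.31 × 16.06)
  = -32.30 / 53.1586 ≈ -0.608

-0.608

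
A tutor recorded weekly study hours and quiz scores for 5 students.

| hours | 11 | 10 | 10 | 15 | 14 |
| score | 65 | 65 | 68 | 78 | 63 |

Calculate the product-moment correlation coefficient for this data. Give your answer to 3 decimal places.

n = 5, Σx = 60, Σy = 339, Σx² = 742, Σy² = 23127, Σxy = 4097
nΣxy − ΣxΣy = 20485 − 20340 = 145
nΣx² − (Σx)² = 3710 − 3600 = 110; nΣy² − (Σy)² = 115635 − 114921 = 714
r = 145 / √(110 × 714) = 145 / 280.2499 ≈ 0.517

0.517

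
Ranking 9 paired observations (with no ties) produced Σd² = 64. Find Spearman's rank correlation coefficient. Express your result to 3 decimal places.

ρ = 1 − 6Σd² / [n(n²−1)] = 1 − 6×64 / (9×80)
  = 1 − 384/720 = 1 − 0.5333 ≈ 0.467

0.467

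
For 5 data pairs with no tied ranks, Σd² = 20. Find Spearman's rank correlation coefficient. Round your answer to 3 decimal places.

0.000

ρ = 1 − 6Σd² / [n(n²−1)] = 1 − 6×20 / (5×24)
  = 1 − 120/120 = 1 − 1.0000 ≈ 0.000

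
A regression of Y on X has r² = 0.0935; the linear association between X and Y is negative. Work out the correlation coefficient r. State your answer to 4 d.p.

-0.3058

|r| = √0.0935 = 0.3058
The association is negative, so r = −0.3058.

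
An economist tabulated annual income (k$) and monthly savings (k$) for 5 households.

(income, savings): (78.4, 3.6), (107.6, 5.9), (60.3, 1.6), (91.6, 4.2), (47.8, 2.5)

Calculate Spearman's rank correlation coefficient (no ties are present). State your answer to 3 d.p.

0.900

Rank income: 3, 5, 2, 4, 1
Rank savings: 3, 5, 1, 4, 2
d = rank(income) − rank(savings): 0, 0, 1, 0, -1; Σd² = 2
ρ = 1 − 6Σd² / [n(n²−1)] = 1 − 6×2 / (5×24) = 1 − 12/120 ≈ 0.900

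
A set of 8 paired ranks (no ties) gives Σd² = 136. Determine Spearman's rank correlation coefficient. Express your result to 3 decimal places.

ρ = 1 − 6Σd² / [n(n²−1)] = 1 − 6×136 / (8×63)
  = 1 − 816/504 = 1 − 1.6190 ≈ -0.619

-0.619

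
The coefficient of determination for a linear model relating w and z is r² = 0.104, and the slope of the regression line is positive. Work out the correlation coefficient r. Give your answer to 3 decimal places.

|r| = √0.104 = 0.322
The association is positive, so r = 0.322.

0.322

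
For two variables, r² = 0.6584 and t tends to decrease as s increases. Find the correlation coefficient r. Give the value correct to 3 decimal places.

-0.811

|r| = √0.6584 = 0.811
The association is negative, so r = −0.811.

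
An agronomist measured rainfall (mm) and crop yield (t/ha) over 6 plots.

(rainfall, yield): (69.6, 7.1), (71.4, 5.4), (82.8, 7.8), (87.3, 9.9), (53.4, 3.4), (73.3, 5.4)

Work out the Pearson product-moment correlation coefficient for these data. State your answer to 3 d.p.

0.908

n = 6, Σx = 437.8, Σy = 39, Σx² = 32643.7, Σy² = 279.14, Σxy = 2967.21
nΣxy − ΣxΣy = 17803.26 − 17074.2 = 729.06
nΣx² − (Σx)² = 195862.2 − 191668.84 = 4193.36; nΣy² − (Σy)² = 1674.84 − 1521 = 153.84
r = 729.06 / √(4193.36 × 153.84) = 729.06 / 803.1852 ≈ 0.908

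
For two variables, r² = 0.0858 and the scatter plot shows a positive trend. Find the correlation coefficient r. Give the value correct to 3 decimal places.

0.293

|r| = √0.0858 = 0.293
The association is positive, so r = 0.293.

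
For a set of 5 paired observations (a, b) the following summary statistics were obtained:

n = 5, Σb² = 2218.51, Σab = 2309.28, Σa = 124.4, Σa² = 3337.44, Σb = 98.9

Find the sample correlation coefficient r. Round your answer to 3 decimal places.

-0.600

r = (nΣab − ΣaΣb) / √[(nΣa² − (Σa)²)(nΣb² − (Σb)²)]
Numerator: 5×2309.28 − 124.4×98.9 = -756.76
Denominator: √[(16687.2 − 15475.36)(11092.55 − 9781.21)] = √[1211.84 × 1311.34] = 1260.6087
r = -756.76 / 1260.6087 ≈ -0.600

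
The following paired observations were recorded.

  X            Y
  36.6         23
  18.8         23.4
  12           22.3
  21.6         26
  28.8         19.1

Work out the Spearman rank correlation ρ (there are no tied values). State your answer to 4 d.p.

Rank X: 5, 2, 1, 3, 4
Rank Y: 3, 4, 2, 5, 1
d = rank(X) − rank(Y): 2, -2, -1, -2, 3; Σd² = 22
ρ = 1 − 6Σd² / [n(n²−1)] = 1 − 6×22 / (5×24) = 1 − 132/120 ≈ -0.1000

-0.1000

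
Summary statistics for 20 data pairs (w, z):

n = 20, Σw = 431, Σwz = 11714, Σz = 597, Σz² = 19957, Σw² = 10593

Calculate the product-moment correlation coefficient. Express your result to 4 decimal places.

r = (nΣwz − ΣwΣz) / √[(nΣw² − (Σw)²)(nΣz² − (Σz)²)]
Numerator: 20×11714 − 431×597 = -23027
Denominator: √[(211860 − 185761)(399140 − 356409)] = √[26099 × 42731] = 33395.1549
r = -23027 / 33395.1549 ≈ -0.6895

-0.6895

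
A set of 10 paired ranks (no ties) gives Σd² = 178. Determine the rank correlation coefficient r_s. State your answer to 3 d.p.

ρ = 1 − 6Σd² / [n(n²−1)] = 1 − 6×178 / (10×99)
  = 1 − 1068/990 = 1 − 1.0788 ≈ -0.079

-0.079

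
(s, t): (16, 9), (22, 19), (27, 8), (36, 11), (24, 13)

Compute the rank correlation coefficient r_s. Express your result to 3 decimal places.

Rank s: 1, 2, 4, 5, 3
Rank t: 2, 5, 1, 3, 4
d = rank(s) − rank(t): -1, -3, 3, 2, -1; Σd² = 24
ρ = 1 − 6Σd² / [n(n²−1)] = 1 − 6×24 / (5×24) = 1 − 144/120 ≈ -0.200

-0.200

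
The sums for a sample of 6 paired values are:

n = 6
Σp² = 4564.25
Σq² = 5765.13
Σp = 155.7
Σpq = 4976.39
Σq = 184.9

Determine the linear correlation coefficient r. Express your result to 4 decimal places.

0.9505

r = (nΣpq − ΣpΣq) / √[(nΣp² − (Σp)²)(nΣq² − (Σq)²)]
Numerator: 6×4976.39 − 155.7×184.9 = 1069.41
Denominator: √[(27385.5 − 24242.49)(34590.78 − 34188.01)] = √[3143.01 × 402.77] = 1125.1267
r = 1069.41 / 1125.1267 ≈ 0.9505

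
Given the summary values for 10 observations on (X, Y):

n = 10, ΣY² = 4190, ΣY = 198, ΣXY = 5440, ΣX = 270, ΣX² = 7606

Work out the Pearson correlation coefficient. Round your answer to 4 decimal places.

r = (nΣXY − ΣXΣY) / √[(nΣX² − (ΣX)²)(nΣY² − (ΣY)²)]
Numerator: 10×5440 − 270×198 = 940
Denominator: √[(76060 − 72900)(41900 − 39204)] = √[3160 × 2696] = 2918.7943
r = 940 / 2918.7943 ≈ 0.3221

0.3221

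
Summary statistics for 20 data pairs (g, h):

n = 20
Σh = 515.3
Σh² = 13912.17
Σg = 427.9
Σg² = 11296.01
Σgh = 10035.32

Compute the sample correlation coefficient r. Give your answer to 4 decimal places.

r = (nΣgh − ΣgΣh) / √[(nΣg² − (Σg)²)(nΣh² − (Σh)²)]
Numerator: 20×10035.32 − 427.9×515.3 = -19790.47
Denominator: √[(225920.2 − 183098.41)(278243.4 − 265534.09)] = √[42821.79 × 12709.31] = 23328.8535
r = -19790.47 / 23328.8535 ≈ -0.8483

-0.8483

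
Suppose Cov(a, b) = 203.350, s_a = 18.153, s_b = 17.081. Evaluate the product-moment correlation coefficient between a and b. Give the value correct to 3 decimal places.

0.656

r = Cov(a,b) / (s_a · s_b) = 203.350 / (18.153 × 17.081)
  = 203.350 / 310.0714 ≈ 0.656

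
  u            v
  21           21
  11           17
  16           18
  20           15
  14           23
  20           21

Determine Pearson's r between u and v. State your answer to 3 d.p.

n = 6, Σu = 102, Σv = 115, Σu² = 1814, Σv² = 2249, Σuv = 1958
nΣuv − ΣuΣv = 11748 − 11730 = 18
nΣu² − (Σu)² = 10884 − 10404 = 480; nΣv² − (Σv)² = 13494 − 13225 = 269
r = 18 / √(480 × 269) = 18 / 359.3327 ≈ 0.050

0.050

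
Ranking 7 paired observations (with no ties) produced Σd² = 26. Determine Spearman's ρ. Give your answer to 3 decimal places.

ρ = 1 − 6Σd² / [n(n²−1)] = 1 − 6×26 / (7×48)
  = 1 − 156/336 = 1 − 0.4643 ≈ 0.536

0.536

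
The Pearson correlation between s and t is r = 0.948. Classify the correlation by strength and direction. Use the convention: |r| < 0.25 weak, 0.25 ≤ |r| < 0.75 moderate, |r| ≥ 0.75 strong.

strong positive

r = 0.948 > 0 so the relationship is positive.
|r| = 0.948, which falls in the strong range.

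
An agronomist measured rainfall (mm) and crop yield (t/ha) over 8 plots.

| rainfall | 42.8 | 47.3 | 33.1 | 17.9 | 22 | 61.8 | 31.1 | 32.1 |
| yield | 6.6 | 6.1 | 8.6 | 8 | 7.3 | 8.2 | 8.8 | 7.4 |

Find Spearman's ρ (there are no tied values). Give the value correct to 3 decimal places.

-0.214

Rank rainfall: 6, 7, 5, 1, 2, 8, 3, 4
Rank yield: 2, 1, 7, 5, 3, 6, 8, 4
d = rank(rainfall) − rank(yield): 4, 6, -2, -4, -1, 2, -5, 0; Σd² = 102
ρ = 1 − 6Σd² / [n(n²−1)] = 1 − 6×102 / (8×63) = 1 − 612/504 ≈ -0.214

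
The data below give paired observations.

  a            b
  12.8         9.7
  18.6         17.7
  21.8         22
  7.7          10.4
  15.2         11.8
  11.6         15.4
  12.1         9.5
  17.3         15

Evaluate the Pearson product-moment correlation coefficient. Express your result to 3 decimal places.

n = 8, Σa = 117.1, Σb = 111.5, Σa² = 1855.63, Σb² = 1691.19, Σab = 1745.51
nΣab − ΣaΣb = 13964.08 − 13056.65 = 907.43
nΣa² − (Σa)² = 14845.04 − 13712.41 = 1132.63; nΣb² − (Σb)² = 13529.52 − 12432.25 = 1097.27
r = 907.43 / √(1132.63 × 1097.27) = 907.43 / 1114.8098 ≈ 0.814

0.814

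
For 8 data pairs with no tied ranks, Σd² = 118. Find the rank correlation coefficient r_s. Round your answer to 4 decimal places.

-0.4048

ρ = 1 − 6Σd² / [n(n²−1)] = 1 − 6×118 / (8×63)
  = 1 − 708/504 = 1 − 1.40476 ≈ -0.4048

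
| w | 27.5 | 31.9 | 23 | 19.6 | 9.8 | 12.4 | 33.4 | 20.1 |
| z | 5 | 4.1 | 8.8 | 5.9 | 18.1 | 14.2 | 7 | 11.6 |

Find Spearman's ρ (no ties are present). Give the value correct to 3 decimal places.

-0.738

Rank w: 6, 7, 5, 3, 1, 2, 8, 4
Rank z: 2, 1, 5, 3, 8, 7, 4, 6
d = rank(w) − rank(z): 4, 6, 0, 0, -7, -5, 4, -2; Σd² = 146
ρ = 1 − 6Σd² / [n(n²−1)] = 1 − 6×146 / (8×63) = 1 − 876/504 ≈ -0.738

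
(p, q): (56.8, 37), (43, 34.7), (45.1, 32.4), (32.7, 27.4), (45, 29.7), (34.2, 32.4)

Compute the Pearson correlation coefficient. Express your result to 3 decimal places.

n = 6, Σp = 256.8, Σq = 193.6, Σp² = 11373.18, Σq² = 6305.46, Σpq = 8395.5
nΣpq − ΣpΣq = 50373 − 49716.48 = 656.52
nΣp² − (Σp)² = 68239.08 − 65946.24 = 2292.84; nΣq² − (Σq)² = 37832.76 − 37480.96 = 351.8
r = 656.52 / √(2292.84 × 351.8) = 656.52 / 898.1209 ≈ 0.731

0.731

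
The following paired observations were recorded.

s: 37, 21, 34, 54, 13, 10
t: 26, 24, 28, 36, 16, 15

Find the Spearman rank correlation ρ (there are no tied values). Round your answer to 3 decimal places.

Rank s: 5, 3, 4, 6, 2, 1
Rank t: 4, 3, 5, 6, 2, 1
d = rank(s) − rank(t): 1, 0, -1, 0, 0, 0; Σd² = 2
ρ = 1 − 6Σd² / [n(n²−1)] = 1 − 6×2 / (6×35) = 1 − 12/210 ≈ 0.943

0.943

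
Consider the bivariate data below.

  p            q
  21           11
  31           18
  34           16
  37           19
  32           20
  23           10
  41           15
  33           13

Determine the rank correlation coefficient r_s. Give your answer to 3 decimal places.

Rank p: 1, 3, 6, 7, 4, 2, 8, 5
Rank q: 2, 6, 5, 7, 8, 1, 4, 3
d = rank(p) − rank(q): -1, -3, 1, 0, -4, 1, 4, 2; Σd² = 48
ρ = 1 − 6Σd² / [n(n²−1)] = 1 − 6×48 / (8×63) = 1 − 288/504 ≈ 0.429

0.429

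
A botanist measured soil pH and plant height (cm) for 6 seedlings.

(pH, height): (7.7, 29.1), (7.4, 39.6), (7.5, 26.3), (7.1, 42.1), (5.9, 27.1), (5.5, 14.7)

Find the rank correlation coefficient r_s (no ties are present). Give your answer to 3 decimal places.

Rank pH: 6, 4, 5, 3, 2, 1
Rank height: 4, 5, 2, 6, 3, 1
d = rank(pH) − rank(height): 2, -1, 3, -3, -1, 0; Σd² = 24
ρ = 1 − 6Σd² / [n(n²−1)] = 1 − 6×24 / (6×35) = 1 − 144/210 ≈ 0.314

0.314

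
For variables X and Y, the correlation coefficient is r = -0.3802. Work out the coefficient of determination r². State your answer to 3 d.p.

0.145

r² = (-0.3802)² = 0.145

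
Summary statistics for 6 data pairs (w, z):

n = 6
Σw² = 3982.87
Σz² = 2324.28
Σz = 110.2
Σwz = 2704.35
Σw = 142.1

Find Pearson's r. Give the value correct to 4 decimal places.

0.2193

r = (nΣwz − ΣwΣz) / √[(nΣw² − (Σw)²)(nΣz² − (Σz)²)]
Numerator: 6×2704.35 − 142.1×110.2 = 566.68
Denominator: √[(23897.22 − 20192.41)(13945.68 − 12144.04)] = √[3704.81 × 1801.64] = 2583.5506
r = 566.68 / 2583.5506 ≈ 0.2193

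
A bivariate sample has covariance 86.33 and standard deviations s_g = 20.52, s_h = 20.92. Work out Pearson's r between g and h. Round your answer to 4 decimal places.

r = Cov(g,h) / (s_g · s_h) = 86.33 / (20.52 × 20.92)
  = 86.33 / 429.2784 ≈ 0.2011

0.2011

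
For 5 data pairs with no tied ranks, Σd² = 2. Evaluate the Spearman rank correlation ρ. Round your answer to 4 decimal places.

ρ = 1 − 6Σd² / [n(n²−1)] = 1 − 6×2 / (5×24)
  = 1 − 12/120 = 1 − 0.10000 ≈ 0.9000

0.9000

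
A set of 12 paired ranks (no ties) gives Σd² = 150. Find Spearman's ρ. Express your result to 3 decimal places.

0.476

ρ = 1 − 6Σd² / [n(n²−1)] = 1 − 6×150 / (12×143)
  = 1 − 900/1716 = 1 − 0.5245 ≈ 0.476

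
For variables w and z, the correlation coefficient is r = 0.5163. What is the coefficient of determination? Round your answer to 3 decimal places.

r² = (0.5163)² = 0.267

0.267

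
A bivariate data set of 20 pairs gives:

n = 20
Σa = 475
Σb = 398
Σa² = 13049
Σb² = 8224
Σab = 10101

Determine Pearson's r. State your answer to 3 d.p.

r = (nΣab − ΣaΣb) / √[(nΣa² − (Σa)²)(nΣb² − (Σb)²)]
Numerator: 20×10101 − 475×398 = 12970
Denominator: √[(260980 − 225625)(164480 − 158404)] = √[35355 × 6076] = 14656.6360
r = 12970 / 14656.6360 ≈ 0.885

0.885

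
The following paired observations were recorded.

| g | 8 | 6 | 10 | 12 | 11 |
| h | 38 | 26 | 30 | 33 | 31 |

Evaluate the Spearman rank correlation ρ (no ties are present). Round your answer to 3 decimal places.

0.400

Rank g: 2, 1, 3, 5, 4
Rank h: 5, 1, 2, 4, 3
d = rank(g) − rank(h): -3, 0, 1, 1, 1; Σd² = 12
ρ = 1 − 6Σd² / [n(n²−1)] = 1 − 6×12 / (5×24) = 1 − 72/120 ≈ 0.400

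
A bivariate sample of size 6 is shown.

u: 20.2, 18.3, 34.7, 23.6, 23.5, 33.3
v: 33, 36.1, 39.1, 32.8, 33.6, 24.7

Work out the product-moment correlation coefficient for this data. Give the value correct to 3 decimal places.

-0.194

n = 6, Σu = 153.6, Σv = 199.3, Σu² = 4165.12, Σv² = 6735.91, Σuv = 5070.19
nΣuv − ΣuΣv = 30421.14 − 30612.48 = -191.34
nΣu² − (Σu)² = 24990.72 − 23592.96 = 1397.76; nΣv² − (Σv)² = 40415.46 − 39720.49 = 694.97
r = -191.34 / √(1397.76 × 694.97) = -191.34 / 985.5969 ≈ -0.194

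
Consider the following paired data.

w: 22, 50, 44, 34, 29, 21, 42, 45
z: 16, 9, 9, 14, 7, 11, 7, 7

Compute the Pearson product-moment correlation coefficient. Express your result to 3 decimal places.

-0.579

n = 8, Σw = 287, Σz = 80, Σw² = 11147, Σz² = 882, Σwz = 2717
nΣwz − ΣwΣz = 21736 − 22960 = -1224
nΣw² − (Σw)² = 89176 − 82369 = 6807; nΣz² − (Σz)² = 7056 − 6400 = 656
r = -1224 / √(6807 × 656) = -1224 / 2113.1474 ≈ -0.579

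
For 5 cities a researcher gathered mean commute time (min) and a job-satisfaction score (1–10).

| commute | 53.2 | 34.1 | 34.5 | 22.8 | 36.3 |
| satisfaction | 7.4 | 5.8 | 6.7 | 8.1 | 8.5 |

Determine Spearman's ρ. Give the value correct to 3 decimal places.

0.200

Rank commute: 5, 2, 3, 1, 4
Rank satisfaction: 3, 1, 2, 4, 5
d = rank(commute) − rank(satisfaction): 2, 1, 1, -3, -1; Σd² = 16
ρ = 1 − 6Σd² / [n(n²−1)] = 1 − 6×16 / (5×24) = 1 − 96/120 ≈ 0.200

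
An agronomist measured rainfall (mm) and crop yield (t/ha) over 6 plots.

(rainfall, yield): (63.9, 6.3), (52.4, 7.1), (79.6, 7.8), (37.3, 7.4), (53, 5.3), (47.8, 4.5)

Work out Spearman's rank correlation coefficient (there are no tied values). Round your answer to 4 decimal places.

Rank rainfall: 5, 3, 6, 1, 4, 2
Rank yield: 3, 4, 6, 5, 2, 1
d = rank(rainfall) − rank(yield): 2, -1, 0, -4, 2, 1; Σd² = 26
ρ = 1 − 6Σd² / [n(n²−1)] = 1 − 6×26 / (6×35) = 1 − 156/210 ≈ 0.2571

0.2571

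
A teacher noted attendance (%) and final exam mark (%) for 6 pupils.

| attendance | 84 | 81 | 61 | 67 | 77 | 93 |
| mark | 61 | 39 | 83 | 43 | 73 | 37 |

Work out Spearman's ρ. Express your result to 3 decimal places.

-0.714

Rank attendance: 5, 4, 1, 2, 3, 6
Rank mark: 4, 2, 6, 3, 5, 1
d = rank(attendance) − rank(mark): 1, 2, -5, -1, -2, 5; Σd² = 60
ρ = 1 − 6Σd² / [n(n²−1)] = 1 − 6×60 / (6×35) = 1 − 360/210 ≈ -0.714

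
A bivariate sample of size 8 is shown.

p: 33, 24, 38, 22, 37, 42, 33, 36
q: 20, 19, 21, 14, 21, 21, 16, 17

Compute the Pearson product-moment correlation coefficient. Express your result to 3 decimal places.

n = 8, Σp = 265, Σq = 149, Σp² = 9111, Σq² = 2825, Σpq = 5021
nΣpq − ΣpΣq = 40168 − 39485 = 683
nΣp² − (Σp)² = 72888 − 70225 = 2663; nΣq² − (Σq)² = 22600 − 22201 = 399
r = 683 / √(2663 × 399) = 683 / 1030.7944 ≈ 0.663

0.663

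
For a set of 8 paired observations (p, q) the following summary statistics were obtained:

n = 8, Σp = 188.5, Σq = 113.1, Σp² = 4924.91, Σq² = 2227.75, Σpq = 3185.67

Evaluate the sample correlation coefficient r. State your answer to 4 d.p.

0.9446

r = (nΣpq − ΣpΣq) / √[(nΣp² − (Σp)²)(nΣq² − (Σq)²)]
Numerator: 8×3185.67 − 188.5×113.1 = 4166.01
Denominator: √[(39399.28 − 35532.25)(17822 − 12791.61)] = √[3867.03 × 5030.39] = 4410.5180
r = 4166.01 / 4410.5180 ≈ 0.9446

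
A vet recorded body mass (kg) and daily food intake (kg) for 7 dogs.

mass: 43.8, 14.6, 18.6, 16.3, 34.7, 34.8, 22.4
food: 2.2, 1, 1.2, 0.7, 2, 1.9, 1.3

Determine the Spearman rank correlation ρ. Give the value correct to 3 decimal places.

0.929

Rank mass: 7, 1, 3, 2, 5, 6, 4
Rank food: 7, 2, 3, 1, 6, 5, 4
d = rank(mass) − rank(food): 0, -1, 0, 1, -1, 1, 0; Σd² = 4
ρ = 1 − 6Σd² / [n(n²−1)] = 1 − 6×4 / (7×48) = 1 − 24/336 ≈ 0.929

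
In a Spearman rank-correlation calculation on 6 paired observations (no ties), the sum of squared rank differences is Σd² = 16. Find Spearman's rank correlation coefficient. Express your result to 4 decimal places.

ρ = 1 − 6Σd² / [n(n²−1)] = 1 − 6×16 / (6×35)
  = 1 − 96/210 = 1 − 0.45714 ≈ 0.5429

0.5429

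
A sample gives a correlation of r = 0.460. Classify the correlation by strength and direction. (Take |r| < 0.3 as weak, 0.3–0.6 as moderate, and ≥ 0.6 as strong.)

moderate positive

r = 0.460 > 0 so the relationship is positive.
|r| = 0.460, which falls in the moderate range.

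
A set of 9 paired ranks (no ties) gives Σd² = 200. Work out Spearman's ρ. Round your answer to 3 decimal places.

ρ = 1 − 6Σd² / [n(n²−1)] = 1 − 6×200 / (9×80)
  = 1 − 1200/720 = 1 − 1.6667 ≈ -0.667

-0.667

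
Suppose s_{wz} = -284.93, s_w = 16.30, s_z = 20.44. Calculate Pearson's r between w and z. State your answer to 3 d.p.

r = Cov(w,z) / (s_w · s_z) = -284.93 / (16.30 × 20.44)
  = -284.93 / 333.1720 ≈ -0.855

-0.855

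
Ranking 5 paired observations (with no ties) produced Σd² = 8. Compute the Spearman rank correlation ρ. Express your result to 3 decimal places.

0.600

ρ = 1 − 6Σd² / [n(n²−1)] = 1 − 6×8 / (5×24)
  = 1 − 48/120 = 1 − 0.4000 ≈ 0.600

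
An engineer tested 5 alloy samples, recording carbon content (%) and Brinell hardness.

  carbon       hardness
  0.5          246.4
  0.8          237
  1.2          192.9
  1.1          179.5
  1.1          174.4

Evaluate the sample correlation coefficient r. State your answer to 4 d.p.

n = 5, Σx = 4.7, Σy = 1030.2, Σx² = 4.75, Σy² = 216727.98, Σxy = 933.57
nΣxy − ΣxΣy = 4667.85 − 4841.94 = -174.09
nΣx² − (Σx)² = 23.75 − 22.09 = 1.66; nΣy² − (Σy)² = 1083639.9 − 1061312.04 = 22327.86
r = -174.09 / √(1.66 × 22327.86) = -174.09 / 192.5208 ≈ -0.9043

-0.9043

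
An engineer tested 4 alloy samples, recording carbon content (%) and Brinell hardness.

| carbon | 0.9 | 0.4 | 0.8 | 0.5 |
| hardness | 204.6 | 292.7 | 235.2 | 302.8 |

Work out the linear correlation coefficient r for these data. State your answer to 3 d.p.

n = 4, Σx = 2.6, Σy = 1035.3, Σx² = 1.86, Σy² = 274541.33, Σxy = 640.78
nΣxy − ΣxΣy = 2563.12 − 2691.78 = -128.66
nΣx² − (Σx)² = 7.44 − 6.76 = 0.68; nΣy² − (Σy)² = 1098165.32 − 1071846.09 = 26319.23
r = -128.66 / √(0.68 × 26319.23) = -128.66 / 133.7800 ≈ -0.962

-0.962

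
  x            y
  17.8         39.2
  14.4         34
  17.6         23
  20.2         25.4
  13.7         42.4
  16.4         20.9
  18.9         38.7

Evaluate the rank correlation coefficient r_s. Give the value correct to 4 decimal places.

Rank x: 5, 2, 4, 7, 1, 3, 6
Rank y: 6, 4, 2, 3, 7, 1, 5
d = rank(x) − rank(y): -1, -2, 2, 4, -6, 2, 1; Σd² = 66
ρ = 1 − 6Σd² / [n(n²−1)] = 1 − 6×66 / (7×48) = 1 − 396/336 ≈ -0.1786

-0.1786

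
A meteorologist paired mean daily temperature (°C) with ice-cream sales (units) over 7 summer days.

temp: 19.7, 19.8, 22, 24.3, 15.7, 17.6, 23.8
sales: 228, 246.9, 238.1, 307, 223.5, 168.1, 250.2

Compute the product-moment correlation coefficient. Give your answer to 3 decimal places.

n = 7, Σx = 142.9, Σy = 1661.8, Σx² = 2977.31, Σy² = 404694.12, Σxy = 34500.79
nΣxy − ΣxΣy = 241505.53 − 237471.22 = 4034.31
nΣx² − (Σx)² = 20841.17 − 20420.41 = 420.76; nΣy² − (Σy)² = 2832858.84 − 2761579.24 = 71279.6
r = 4034.31 / √(420.76 × 71279.6) = 4034.31 / 5476.4591 ≈ 0.737

0.737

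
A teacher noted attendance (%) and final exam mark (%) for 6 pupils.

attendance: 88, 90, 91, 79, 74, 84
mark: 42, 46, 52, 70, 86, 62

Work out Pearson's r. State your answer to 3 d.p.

-0.941

n = 6, Σx = 506, Σy = 358, Σx² = 42898, Σy² = 22724, Σxy = 29670
nΣxy − ΣxΣy = 178020 − 181148 = -3128
nΣx² − (Σx)² = 257388 − 256036 = 1352; nΣy² − (Σy)² = 136344 − 128164 = 8180
r = -3128 / √(1352 × 8180) = -3128 / 3325.5616 ≈ -0.941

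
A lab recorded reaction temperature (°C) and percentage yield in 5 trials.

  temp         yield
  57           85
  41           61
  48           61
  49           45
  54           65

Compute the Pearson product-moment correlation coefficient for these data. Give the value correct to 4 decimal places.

0.5759

n = 5, Σx = 249, Σy = 317, Σx² = 12551, Σy² = 20917, Σxy = 15989
nΣxy − ΣxΣy = 79945 − 78933 = 1012
nΣx² − (Σx)² = 62755 − 62001 = 754; nΣy² − (Σy)² = 104585 − 100489 = 4096
r = 1012 / √(754 × 4096) = 1012 / 1757.3799 ≈ 0.5759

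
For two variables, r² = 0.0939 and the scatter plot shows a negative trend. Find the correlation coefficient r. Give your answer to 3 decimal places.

|r| = √0.0939 = 0.306
The association is negative, so r = −0.306.

-0.306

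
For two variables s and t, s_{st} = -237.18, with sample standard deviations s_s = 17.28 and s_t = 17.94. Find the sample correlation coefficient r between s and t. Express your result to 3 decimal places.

-0.765

r = Cov(s,t) / (s_s · s_t) = -237.18 / (17.28 × 17.94)
  = -237.18 / 310.0032 ≈ -0.765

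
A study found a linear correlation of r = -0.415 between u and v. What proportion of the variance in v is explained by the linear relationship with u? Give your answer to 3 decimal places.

r² = (-0.415)² = 0.172

0.172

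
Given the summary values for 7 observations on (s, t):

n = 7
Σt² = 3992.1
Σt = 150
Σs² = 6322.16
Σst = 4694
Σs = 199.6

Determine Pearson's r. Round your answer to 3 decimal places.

0.595

r = (nΣst − ΣsΣt) / √[(nΣs² − (Σs)²)(nΣt² − (Σt)²)]
Numerator: 7×4694 − 199.6×150 = 2918
Denominator: √[(44255.12 − 39840.16)(27944.7 − 22500)] = √[4414.96 × 5444.7] = 4902.8698
r = 2918 / 4902.8698 ≈ 0.595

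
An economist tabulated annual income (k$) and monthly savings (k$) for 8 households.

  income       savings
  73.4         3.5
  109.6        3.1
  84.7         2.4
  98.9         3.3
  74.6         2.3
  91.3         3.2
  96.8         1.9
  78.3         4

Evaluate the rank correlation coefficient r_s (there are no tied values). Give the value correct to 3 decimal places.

-0.238

Rank income: 1, 8, 4, 7, 2, 5, 6, 3
Rank savings: 7, 4, 3, 6, 2, 5, 1, 8
d = rank(income) − rank(savings): -6, 4, 1, 1, 0, 0, 5, -5; Σd² = 104
ρ = 1 − 6Σd² / [n(n²−1)] = 1 − 6×104 / (8×63) = 1 − 624/504 ≈ -0.238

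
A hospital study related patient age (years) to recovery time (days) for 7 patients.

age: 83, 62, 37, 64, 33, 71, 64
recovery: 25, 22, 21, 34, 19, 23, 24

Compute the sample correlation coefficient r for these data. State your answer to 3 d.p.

0.484

n = 7, Σx = 414, Σy = 168, Σx² = 26424, Σy² = 4172, Σxy = 10188
nΣxy − ΣxΣy = 71316 − 69552 = 1764
nΣx² − (Σx)² = 184968 − 171396 = 13572; nΣy² − (Σy)² = 29204 − 28224 = 980
r = 1764 / √(13572 × 980) = 1764 / 3646.9933 ≈ 0.484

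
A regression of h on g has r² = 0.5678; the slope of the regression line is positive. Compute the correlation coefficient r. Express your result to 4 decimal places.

|r| = √0.5678 = 0.7535
The association is positive, so r = 0.7535.

0.7535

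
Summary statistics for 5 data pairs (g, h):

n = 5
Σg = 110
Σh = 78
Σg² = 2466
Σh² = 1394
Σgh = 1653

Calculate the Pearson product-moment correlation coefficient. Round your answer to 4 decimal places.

-0.6978

r = (nΣgh − ΣgΣh) / √[(nΣg² − (Σg)²)(nΣh² − (Σh)²)]
Numerator: 5×1653 − 110×78 = -315
Denominator: √[(12330 − 12100)(6970 − 6084)] = √[230 × 886] = 451.4200
r = -315 / 451.4200 ≈ -0.6978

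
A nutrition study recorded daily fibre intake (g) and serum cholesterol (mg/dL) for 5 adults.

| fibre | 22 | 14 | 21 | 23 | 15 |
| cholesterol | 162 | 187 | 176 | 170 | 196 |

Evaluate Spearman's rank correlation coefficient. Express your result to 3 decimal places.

-0.800

Rank fibre: 4, 1, 3, 5, 2
Rank cholesterol: 1, 4, 3, 2, 5
d = rank(fibre) − rank(cholesterol): 3, -3, 0, 3, -3; Σd² = 36
ρ = 1 − 6Σd² / [n(n²−1)] = 1 − 6×36 / (5×24) = 1 − 216/120 ≈ -0.800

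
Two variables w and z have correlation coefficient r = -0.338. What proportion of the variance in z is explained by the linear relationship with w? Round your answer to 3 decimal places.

r² = (-0.338)² = 0.114

0.114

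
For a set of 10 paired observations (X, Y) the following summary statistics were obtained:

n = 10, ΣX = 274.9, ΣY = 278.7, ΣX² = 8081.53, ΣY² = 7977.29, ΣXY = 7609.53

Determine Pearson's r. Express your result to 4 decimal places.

r = (nΣXY − ΣXΣY) / √[(nΣX² − (ΣX)²)(nΣY² − (ΣY)²)]
Numerator: 10×7609.53 − 274.9×278.7 = -519.33
Denominator: √[(80815.3 − 75570.01)(79772.9 − 77673.69)] = √[5245.29 × 2099.21] = 3318.2774
r = -519.33 / 3318.2774 ≈ -0.1565

-0.1565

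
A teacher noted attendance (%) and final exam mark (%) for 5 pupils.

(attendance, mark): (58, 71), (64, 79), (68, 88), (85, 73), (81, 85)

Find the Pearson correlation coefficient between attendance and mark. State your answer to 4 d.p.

0.1568

n = 5, Σx = 356, Σy = 396, Σx² = 25870, Σy² = 31580, Σxy = 28248
nΣxy − ΣxΣy = 141240 − 140976 = 264
nΣx² − (Σx)² = 129350 − 126736 = 2614; nΣy² − (Σy)² = 157900 − 156816 = 1084
r = 264 / √(2614 × 1084) = 264 / 1683.3229 ≈ 0.1568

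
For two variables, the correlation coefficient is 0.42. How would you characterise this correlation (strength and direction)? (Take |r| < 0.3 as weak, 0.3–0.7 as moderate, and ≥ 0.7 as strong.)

moderate positive

r = 0.42 > 0 so the relationship is positive.
|r| = 0.42, which falls in the moderate range.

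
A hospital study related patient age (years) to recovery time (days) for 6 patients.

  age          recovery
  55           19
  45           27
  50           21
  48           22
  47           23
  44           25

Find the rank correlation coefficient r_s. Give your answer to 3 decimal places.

-0.943

Rank age: 6, 2, 5, 4, 3, 1
Rank recovery: 1, 6, 2, 3, 4, 5
d = rank(age) − rank(recovery): 5, -4, 3, 1, -1, -4; Σd² = 68
ρ = 1 − 6Σd² / [n(n²−1)] = 1 − 6×68 / (6×35) = 1 − 408/210 ≈ -0.943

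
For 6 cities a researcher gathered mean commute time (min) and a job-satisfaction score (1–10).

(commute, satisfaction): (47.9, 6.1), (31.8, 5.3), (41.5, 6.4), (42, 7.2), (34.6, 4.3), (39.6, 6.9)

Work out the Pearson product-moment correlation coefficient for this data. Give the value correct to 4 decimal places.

n = 6, Σx = 237.4, Σy = 36.2, Σx² = 9557.22, Σy² = 224.2, Σxy = 1450.75
nΣxy − ΣxΣy = 8704.5 − 8593.88 = 110.62
nΣx² − (Σx)² = 57343.32 − 56358.76 = 984.56; nΣy² − (Σy)² = 1345.2 − 1310.44 = 34.76
r = 110.62 / √(984.56 × 34.76) = 110.62 / 184.9954 ≈ 0.5980

0.5980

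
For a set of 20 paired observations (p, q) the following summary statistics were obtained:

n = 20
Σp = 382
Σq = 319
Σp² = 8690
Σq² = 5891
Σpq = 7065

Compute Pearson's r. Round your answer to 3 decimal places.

0.919

r = (nΣpq − ΣpΣq) / √[(nΣp² − (Σp)²)(nΣq² − (Σq)²)]
Numerator: 20×7065 − 382×319 = 19442
Denominator: √[(173800 − 145924)(117820 − 101761)] = √[27876 × 16059] = 21157.9934
r = 19442 / 21157.9934 ≈ 0.919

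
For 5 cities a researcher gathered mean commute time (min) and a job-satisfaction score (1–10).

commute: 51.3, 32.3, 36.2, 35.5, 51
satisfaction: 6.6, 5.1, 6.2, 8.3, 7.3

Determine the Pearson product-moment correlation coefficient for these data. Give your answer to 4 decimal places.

0.2849

n = 5, Σx = 206.3, Σy = 33.5, Σx² = 8846.67, Σy² = 230.19, Σxy = 1394.7
nΣxy − ΣxΣy = 6973.5 − 6911.05 = 62.45
nΣx² − (Σx)² = 44233.35 − 42559.69 = 1673.66; nΣy² − (Σy)² = 1150.95 − 1122.25 = 28.7
r = 62.45 / √(1673.66 × 28.7) = 62.45 / 219.1667 ≈ 0.2849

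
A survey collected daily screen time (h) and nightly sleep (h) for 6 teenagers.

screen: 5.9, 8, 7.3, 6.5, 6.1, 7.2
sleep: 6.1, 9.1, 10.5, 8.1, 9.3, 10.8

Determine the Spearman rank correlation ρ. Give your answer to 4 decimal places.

Rank screen: 1, 6, 5, 3, 2, 4
Rank sleep: 1, 3, 5, 2, 4, 6
d = rank(screen) − rank(sleep): 0, 3, 0, 1, -2, -2; Σd² = 18
ρ = 1 − 6Σd² / [n(n²−1)] = 1 − 6×18 / (6×35) = 1 − 108/210 ≈ 0.4857

0.4857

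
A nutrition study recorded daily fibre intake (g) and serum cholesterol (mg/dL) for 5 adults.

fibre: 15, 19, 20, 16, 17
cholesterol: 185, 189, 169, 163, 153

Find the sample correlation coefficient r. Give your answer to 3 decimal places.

n = 5, Σx = 87, Σy = 859, Σx² = 1531, Σy² = 148485, Σxy = 14955
nΣxy − ΣxΣy = 74775 − 74733 = 42
nΣx² − (Σx)² = 7655 − 7569 = 86; nΣy² − (Σy)² = 742425 − 737881 = 4544
r = 42 / √(86 × 4544) = 42 / 625.1272 ≈ 0.067

0.067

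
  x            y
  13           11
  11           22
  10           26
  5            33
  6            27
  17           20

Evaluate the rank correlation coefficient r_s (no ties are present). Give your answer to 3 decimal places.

Rank x: 5, 4, 3, 1, 2, 6
Rank y: 1, 3, 4, 6, 5, 2
d = rank(x) − rank(y): 4, 1, -1, -5, -3, 4; Σd² = 68
ρ = 1 − 6Σd² / [n(n²−1)] = 1 − 6×68 / (6×35) = 1 − 408/210 ≈ -0.943

-0.943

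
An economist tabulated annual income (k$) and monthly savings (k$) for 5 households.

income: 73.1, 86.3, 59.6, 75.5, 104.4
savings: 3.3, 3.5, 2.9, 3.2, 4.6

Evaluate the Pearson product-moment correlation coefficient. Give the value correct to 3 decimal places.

n = 5, Σx = 398.9, Σy = 17.5, Σx² = 32943.07, Σy² = 62.95, Σxy = 1437.96
nΣxy − ΣxΣy = 7189.8 − 6980.75 = 209.05
nΣx² − (Σx)² = 164715.35 − 159121.21 = 5594.14; nΣy² − (Σy)² = 314.75 − 306.25 = 8.5
r = 209.05 / √(5594.14 × 8.5) = 209.05 / 218.0601 ≈ 0.959

0.959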